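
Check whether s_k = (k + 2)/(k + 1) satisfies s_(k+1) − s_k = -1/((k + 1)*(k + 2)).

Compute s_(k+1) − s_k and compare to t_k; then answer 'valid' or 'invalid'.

valid (s_(k+1) − s_k reduces to t_k)

s_(k+1) = (k + 3)/(k + 2)
s_(k+1) − s_k = -1/(k**2 + 3*k + 2)
(s_(k+1) − s_k) − t_k = 0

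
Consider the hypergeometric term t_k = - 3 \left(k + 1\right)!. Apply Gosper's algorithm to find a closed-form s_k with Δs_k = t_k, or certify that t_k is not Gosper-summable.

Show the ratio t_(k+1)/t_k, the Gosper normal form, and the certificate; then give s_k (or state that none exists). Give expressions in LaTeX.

no hypergeometric antidifference exists

r(k) = k + 2 after simplifying.
Normal form (A,B,C) = (k + 2, 1, 1).
f must satisfy (k + 2)·f(k+1) − (1)·f(k) = 1.
d = -1 from the (1,0,0) case.
d = -1 < 0 ⇒ no nonzero polynomial f; not summable.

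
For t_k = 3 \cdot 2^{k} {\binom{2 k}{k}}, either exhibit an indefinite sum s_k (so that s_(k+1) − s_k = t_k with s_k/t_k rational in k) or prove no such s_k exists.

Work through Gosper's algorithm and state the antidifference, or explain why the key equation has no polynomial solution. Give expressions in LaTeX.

r(k) = 4*(2*k + 1)/(k + 1) after simplifying.
Factor: A=8*k + 4; B=k + 1; C=1.
f must satisfy (8*k + 4)·f(k+1) − (k)·f(k) = 1.
Degrees (1,1,0) ⇒ d ≤ -1.
d = -1 < 0 ⇒ no nonzero polynomial f; not summable.

no hypergeometric antidifference exists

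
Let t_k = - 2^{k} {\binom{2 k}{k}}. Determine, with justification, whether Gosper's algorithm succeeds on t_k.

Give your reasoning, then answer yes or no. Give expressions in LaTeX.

Ratio r(k) = 4*(2*k + 1)/(k + 1).
Normal form (A,B,C) = (8*k + 4, k + 1, 1).
f must satisfy (8*k + 4)·f(k+1) − (k)·f(k) = 1.
d = -1 from the (1,1,0) case.
deg f ≤ -1 is impossible — no certificate.

No; the degree bound rules out any f.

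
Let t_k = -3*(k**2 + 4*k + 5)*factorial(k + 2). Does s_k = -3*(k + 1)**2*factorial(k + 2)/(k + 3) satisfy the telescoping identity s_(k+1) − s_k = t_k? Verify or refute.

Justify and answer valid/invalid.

Invalid: residual 6*(k**3 + 7*k**2 + 16*k + 14)*factorial(k + 2)/((k + 3)*(k + 4)) ≠ 0.

s_(k+1) = -3*(k + 2)**2*factorial(k + 3)/(k + 4)
s_(k+1) − s_k = -3*(k**4 + 9*k**3 + 31*k**2 + 51*k + 32)*factorial(k + 2)/((k + 3)*(k + 4))
(s_(k+1) − s_k) − t_k = 6*(k**3 + 7*k**2 + 16*k + 14)*factorial(k + 2)/((k + 3)*(k + 4))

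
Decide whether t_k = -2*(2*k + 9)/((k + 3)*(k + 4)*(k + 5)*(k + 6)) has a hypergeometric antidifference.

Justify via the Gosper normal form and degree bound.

r(k) = (k + 3)*(2*k + 11)/((k + 7)*(2*k + 9)) after simplifying.
Factor: A=k + 3; B=k + 7; C=k + 9/2.
Need (k + 3)·f(k+1) − (k + 6)·f(k) = k + 9/2.
d = 3 from the (1,1,1) case.
Coefficient equations give f(k) = k*(k + 4)*(k + 8)/30.
So s_k = (B(k−1)f/C)·t_k = (k*(k + 4)*(k + 6)*(k + 8)/(15*(2*k + 9)))·t_k = 2*k*(-k - 8)/(15*(k**2 + 8*k + 15)).
Verify: 2*(-2*k - 9)/(k**4 + 18*k**3 + 119*k**2 + 342*k + 360) matches t_k.

Yes. s_k = 2*k*(-k - 8)/(15*(k**2 + 8*k + 15)).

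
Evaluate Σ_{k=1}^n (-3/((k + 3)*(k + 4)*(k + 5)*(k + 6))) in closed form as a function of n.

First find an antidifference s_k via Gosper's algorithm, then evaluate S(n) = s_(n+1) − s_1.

S(n) = n*(-n**2 - 15*n - 74)/(120*(n**3 + 15*n**2 + 74*n + 120))

Ratio r(k) = (k + 3)/(k + 7).
Take A(k)=k + 3, B(k)=k + 7, C(k)=1.
Key eq: (k + 3)·f(k+1) = (k + 6)·f(k) + (1).
Degrees (1,1,0) ⇒ d ≤ 3.
Solving with deg f ≤ 3: f(k) = k*(k**2 + 12*k + 47)/180.
Then R = B(k−1)f/C = k*(k + 6)*(k**2 + 12*k + 47)/180, so s_k = R(k)·t_k = k*(-k**2 - 12*k - 47)/(60*(k + 3)*(k + 4)*(k + 5)).
Verify: -3/(k**4 + 18*k**3 + 119*k**2 + 342*k + 360) matches t_k.
Σ_(k=1)^n t_k = s_(n+1) − s_(1) = ((-n**3 - 15*n**2 - 74*n - 60)/(60*(n**3 + 15*n**2 + 74*n + 120))) − (-1/120), i.e. n*(-n**2 - 15*n - 74)/(120*(n**3 + 15*n**2 + 74*n + 120)).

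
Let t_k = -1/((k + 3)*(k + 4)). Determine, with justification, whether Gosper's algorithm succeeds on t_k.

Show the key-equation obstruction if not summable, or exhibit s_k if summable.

Yes. s_k = -k/(3*k + 9).

Compute t_(k+1)/t_k: get (k + 3)/(k + 5).
Normal form (A,B,C) = (k + 3, k + 5, 1).
f must satisfy (k + 3)·f(k+1) − (k + 4)·f(k) = 1.
From deg A=1, deg B=1, deg C=0: d=1.
Match coefficients ⇒ f(k) = k/3.
Get s_k = R·t_k = -k/(3*k + 9) with R(k) = B(k−1)f(k)/C(k) = k*(k + 4)/3.
Check: Δs_k = -1/(k**2 + 7*k + 12). ✓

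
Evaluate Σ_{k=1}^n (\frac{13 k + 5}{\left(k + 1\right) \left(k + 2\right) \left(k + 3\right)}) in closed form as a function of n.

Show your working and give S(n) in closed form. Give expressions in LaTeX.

S(n) = \frac{n \left(11 n + 16\right)}{3 \left(n^{2} + 5 n + 6\right)}

Compute t_(k+1)/t_k: get (k + 1)*(13*k + 18)/((k + 4)*(13*k + 5)).
A = k + 1, B = k + 4, C = k + 5/13.
Need (k + 1)·f(k+1) − (k + 3)·f(k) = k + 5/13.
deg f ≤ 2 (via 1,1,1).
Match coefficients ⇒ f(k) = k*(9*k + 1)/26.
Then R = B(k−1)f/C = k*(k + 3)*(9*k + 1)/(2*(13*k + 5)), so s_k = R(k)·t_k = k*(9*k + 1)/(2*(k + 1)*(k + 2)).
Check: Δs_k = (13*k + 5)/(k**3 + 6*k**2 + 11*k + 6). ✓
s_(n+1) = (9*n**2 + 19*n + 10)/(2*(n**2 + 5*n + 6)) and s_(1) = 5/6, so S(n) = n*(11*n + 16)/(3*(n**2 + 5*n + 6)).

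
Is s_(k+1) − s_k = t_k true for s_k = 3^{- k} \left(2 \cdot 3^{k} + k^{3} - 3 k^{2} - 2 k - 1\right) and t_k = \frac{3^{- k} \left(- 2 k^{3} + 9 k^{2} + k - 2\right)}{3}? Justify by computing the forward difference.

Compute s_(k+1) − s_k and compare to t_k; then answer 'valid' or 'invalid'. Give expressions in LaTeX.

s_(k+1) = (6*3**k + k**3 - 5*k - 5)/(3*3**k)
s_(k+1) − s_k = (-2*k**3 + 9*k**2 + k - 2)/(3*3**k)
(s_(k+1) − s_k) − t_k = 0

valid (s_(k+1) − s_k reduces to t_k)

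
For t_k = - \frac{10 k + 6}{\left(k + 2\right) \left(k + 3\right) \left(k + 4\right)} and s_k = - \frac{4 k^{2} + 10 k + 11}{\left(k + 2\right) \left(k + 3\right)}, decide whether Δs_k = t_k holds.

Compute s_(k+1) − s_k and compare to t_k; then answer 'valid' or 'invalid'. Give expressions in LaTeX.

s_(k+1) = (-10*k - 4*(k + 1)**2 - 21)/((k + 3)*(k + 4))
s_(k+1) − s_k = 2*(-5*k - 3)/(k**3 + 9*k**2 + 26*k + 24)
(s_(k+1) − s_k) − t_k = 0

valid (s_(k+1) − s_k reduces to t_k)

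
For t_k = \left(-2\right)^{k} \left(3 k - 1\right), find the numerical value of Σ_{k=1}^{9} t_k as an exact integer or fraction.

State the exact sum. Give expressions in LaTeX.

r(k) = 2*(-3*k - 2)/(3*k - 1) after simplifying.
Normal form (A,B,C) = (-2, 1, k - 1/3).
f must satisfy (-2)·f(k+1) − (1)·f(k) = k - 1/3.
deg f ≤ 1 (via 0,0,1).
A polynomial solution: f(k) = -(k - 1)/3.
R(k) = B(k−1)·f(k)/C(k) = -(k - 1)/(3*k - 1); s_k = R·t_k = (-2)**k*(1 - k).
Δs = (-2)**k*(3*k - 1), as required.
Σ_(k=1)^(9) t_k = s_(10) − s_(1) = -9216 − (0) = -9216.

Σ = -9216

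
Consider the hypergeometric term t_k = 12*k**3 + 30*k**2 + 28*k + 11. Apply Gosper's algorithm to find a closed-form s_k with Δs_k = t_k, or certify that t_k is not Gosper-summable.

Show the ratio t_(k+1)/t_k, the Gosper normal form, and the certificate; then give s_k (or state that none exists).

s_k = k*(3*k**3 + 4*k**2 + 2*k + 2)

The ratio is (12*k**3 + 66*k**2 + 124*k + 81)/(12*k**3 + 30*k**2 + 28*k + 11).
Normal form (A,B,C) = (1, 1, k**3 + 5*k**2/2 + 7*k/3 + 11/12).
Set up (1)·f(k+1) − (1)·f(k) − (k**3 + 5*k**2/2 + 7*k/3 + 11/12) = 0.
Bound: deg f ≤ 4.
Match coefficients ⇒ f(k) = k*(3*k**3 + 4*k**2 + 2*k + 2)/12.
R(k) = B(k−1)·f(k)/C(k) = k*(3*k**3 + 4*k**2 + 2*k + 2)/(12*k**3 + 30*k**2 + 28*k + 11); s_k = R·t_k = k*(3*k**3 + 4*k**2 + 2*k + 2).
Check: Δs_k = 12*k**3 + 30*k**2 + 28*k + 11. ✓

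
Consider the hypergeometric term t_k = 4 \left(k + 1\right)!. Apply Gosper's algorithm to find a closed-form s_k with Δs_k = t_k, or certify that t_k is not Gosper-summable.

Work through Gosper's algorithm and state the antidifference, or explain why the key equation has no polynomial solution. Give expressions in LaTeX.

no hypergeometric antidifference exists

Ratio r(k) = k + 2.
Factor: A=k + 2; B=1; C=1.
f must satisfy (k + 2)·f(k+1) − (1)·f(k) = 1.
Degrees (1,0,0) ⇒ d ≤ -1.
Negative degree bound (-1): no f exists, t_k not Gosper-summable.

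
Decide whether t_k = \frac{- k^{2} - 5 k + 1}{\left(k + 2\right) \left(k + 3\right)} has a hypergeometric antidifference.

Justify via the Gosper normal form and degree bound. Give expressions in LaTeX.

Yes. s_k = \frac{k \left(3 - 2 k\right)}{2 \left(k + 2\right)}.

t_(k+1)/t_k = (k + 2)*(5*k + (k + 1)**2 + 4)/((k + 4)*(k**2 + 5*k - 1)).
Factor: A=k + 2; B=k + 4; C=k**2 + 5*k - 1.
f must satisfy (k + 2)·f(k+1) − (k + 3)·f(k) = k**2 + 5*k - 1.
Bound: deg f ≤ 2.
Solving with deg f ≤ 2: f(k) = k*(2*k - 3)/2.
Certificate R = B(k−1)f/C = k*(k + 3)*(2*k - 3)/(2*(k**2 + 5*k - 1)) gives s_k = k*(3 - 2*k)/(2*(k + 2)).
Δs = (-k**2 - 5*k + 1)/(k**2 + 5*k + 6), as required.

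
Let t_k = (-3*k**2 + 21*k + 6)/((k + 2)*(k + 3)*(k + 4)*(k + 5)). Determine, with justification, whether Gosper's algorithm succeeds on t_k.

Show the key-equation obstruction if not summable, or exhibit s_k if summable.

Compute t_(k+1)/t_k: get (k + 2)*(7*k - (k + 1)**2 + 9)/((k + 6)*(-k**2 + 7*k + 2)).
Gosper form: A/B · C(k+1)/C(k) with A=k + 2, B=k + 6, C=k**2 - 7*k - 2.
Set up (k + 2)·f(k+1) − (k + 5)·f(k) − (k**2 - 7*k - 2) = 0.
deg f ≤ 3 (via 1,1,2).
A polynomial solution: f(k) = -k*(k**2 + 45*k - 10)/36.
So s_k = (B(k−1)f/C)·t_k = (-k*(k + 5)*(k**2 + 45*k - 10)/(36*(k**2 - 7*k - 2)))·t_k = k*(k**2 + 45*k - 10)/(12*(k + 2)*(k + 3)*(k + 4)).
Δs = 3*(-k**2 + 7*k + 2)/(k**4 + 14*k**3 + 71*k**2 + 154*k + 120), as required.

Yes. s_k = k*(k**2 + 45*k - 10)/(12*(k + 2)*(k + 3)*(k + 4)).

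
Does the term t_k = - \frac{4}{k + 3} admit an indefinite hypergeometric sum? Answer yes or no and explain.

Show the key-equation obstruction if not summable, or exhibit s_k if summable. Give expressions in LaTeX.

No — t_k has no hypergeometric antidifference.

Compute t_(k+1)/t_k: get (k + 3)/(k + 4).
A = k + 3, B = k + 4, C = 1.
Set up (k + 3)·f(k+1) − (k + 3)·f(k) − (1) = 0.
From deg A=1, deg B=1, deg C=0: d=0.
Write f(k) = c0. Then LHS − RHS = -1, requiring -1 = 0: contradictory. No certificate.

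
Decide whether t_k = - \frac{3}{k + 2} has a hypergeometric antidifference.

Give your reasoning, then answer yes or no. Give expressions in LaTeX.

r(k) = (k + 2)/(k + 3) after simplifying.
So A=k + 2 and B=k + 3, with C=1.
Need (k + 2)·f(k+1) − (k + 2)·f(k) = 1.
From deg A=1, deg B=1, deg C=0: d=0.
Put f(k) = c0: A·f(k+1) − B(k−1)·f(k) − C = -1; need -1 = 0 — inconsistent ⇒ no f, not summable.

No; the coefficient equations for f are inconsistent.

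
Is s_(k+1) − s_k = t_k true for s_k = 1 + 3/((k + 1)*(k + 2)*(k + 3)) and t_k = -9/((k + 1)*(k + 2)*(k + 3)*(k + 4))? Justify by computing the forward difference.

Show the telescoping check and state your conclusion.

valid (s_(k+1) − s_k reduces to t_k)

s_(k+1) = 1 + 3/((k + 2)*(k + 3)*(k + 4))
s_(k+1) − s_k = -9/((k + 1)*(k + 2)*(k + 3)*(k + 4))
(s_(k+1) − s_k) − t_k = 0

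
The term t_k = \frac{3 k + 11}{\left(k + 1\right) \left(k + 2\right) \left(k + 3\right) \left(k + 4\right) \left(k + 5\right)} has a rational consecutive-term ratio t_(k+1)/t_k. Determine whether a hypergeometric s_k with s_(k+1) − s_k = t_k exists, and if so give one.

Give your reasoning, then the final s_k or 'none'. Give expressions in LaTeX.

s_k = \frac{k \left(k^{2} + 7 k + 14\right)}{8 \left(k^{3} + 7 k^{2} + 14 k + 8\right)}

Ratio r(k) = (k + 1)*(3*k + 14)/((k + 6)*(3*k + 11)).
Normal form (A,B,C) = (k + 1, k + 6, k + 11/3).
Set up (k + 1)·f(k+1) − (k + 5)·f(k) − (k + 11/3) = 0.
Bound: deg f ≤ 4.
A polynomial solution: f(k) = k*(k + 3)*(k**2 + 7*k + 14)/24.
Then R = B(k−1)f/C = k*(k + 3)*(k + 5)*(k**2 + 7*k + 14)/(8*(3*k + 11)), so s_k = R(k)·t_k = k*(k**2 + 7*k + 14)/(8*(k**3 + 7*k**2 + 14*k + 8)).
Check: Δs_k = (3*k + 11)/(k**5 + 15*k**4 + 85*k**3 + 225*k**2 + 274*k + 120). ✓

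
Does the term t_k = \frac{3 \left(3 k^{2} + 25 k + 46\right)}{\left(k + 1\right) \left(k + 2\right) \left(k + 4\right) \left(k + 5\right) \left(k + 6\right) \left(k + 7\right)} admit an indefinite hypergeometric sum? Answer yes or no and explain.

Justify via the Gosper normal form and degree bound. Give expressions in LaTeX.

r(k) = (k + 1)*(k + 4)*(25*k + 3*(k + 1)**2 + 71)/((k + 3)*(k + 8)*(3*k**2 + 25*k + 46)) after simplifying.
Normal form (A,B,C) = (k + 1, k + 8, k**3 + 34*k**2/3 + 121*k/3 + 46).
Key eq: (k + 1)·f(k+1) = (k + 7)·f(k) + (k**3 + 34*k**2/3 + 121*k/3 + 46).
From deg A=1, deg B=1, deg C=3: d=6.
Match coefficients ⇒ f(k) = k*(k + 2)*(k + 3)*(k + 5)*(k**2 + 11*k + 34)/72.
R(k) = B(k−1)·f(k)/C(k) = k*(k + 2)*(k + 5)*(k + 7)*(k**2 + 11*k + 34)/(24*(3*k**2 + 25*k + 46)); s_k = R·t_k = k*(k**2 + 11*k + 34)/(8*(k**3 + 11*k**2 + 34*k + 24)).
Check: Δs_k = 3*(3*k**2 + 25*k + 46)/(k**6 + 25*k**5 + 247*k**4 + 1219*k**3 + 3112*k**2 + 3796*k + 1680). ✓

Yes. s_k = \frac{k \left(k^{2} + 11 k + 34\right)}{8 \left(k^{3} + 11 k^{2} + 34 k + 24\right)}.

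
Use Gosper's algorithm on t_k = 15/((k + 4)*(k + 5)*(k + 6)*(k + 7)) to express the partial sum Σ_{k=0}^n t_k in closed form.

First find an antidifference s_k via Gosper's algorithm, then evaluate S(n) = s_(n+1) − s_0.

The ratio is (k + 4)/(k + 8).
So A=k + 4 and B=k + 8, with C=1.
Set up (k + 4)·f(k+1) − (k + 7)·f(k) − (1) = 0.
From deg A=1, deg B=1, deg C=0: d=3.
Match coefficients ⇒ f(k) = k*(k**2 + 15*k + 74)/360.
Then R = B(k−1)f/C = k*(k + 7)*(k**2 + 15*k + 74)/360, so s_k = R(k)·t_k = k*(k**2 + 15*k + 74)/(24*(k + 4)*(k + 5)*(k + 6)).
s_(k+1) − s_k = 15/(k**4 + 22*k**3 + 179*k**2 + 638*k + 840) = t_k.
s_(n+1) = (n**3 + 18*n**2 + 107*n + 90)/(24*(n**3 + 18*n**2 + 107*n + 210)) and s_(0) = 0, so S(n) = (n**3 + 18*n**2 + 107*n + 90)/(24*(n**3 + 18*n**2 + 107*n + 210)).

S(n) = (n**3 + 18*n**2 + 107*n + 90)/(24*(n**3 + 18*n**2 + 107*n + 210))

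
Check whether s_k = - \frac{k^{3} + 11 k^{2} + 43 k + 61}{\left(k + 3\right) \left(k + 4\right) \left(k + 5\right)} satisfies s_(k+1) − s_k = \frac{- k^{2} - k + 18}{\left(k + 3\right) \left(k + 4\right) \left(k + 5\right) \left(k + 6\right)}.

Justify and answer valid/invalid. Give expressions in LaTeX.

s_(k+1) = (-43*k - (k + 1)**3 - 11*(k + 1)**2 - 104)/((k + 4)*(k + 5)*(k + 6))
s_(k+1) − s_k = (-k**2 - k + 18)/(k**4 + 18*k**3 + 119*k**2 + 342*k + 360)
(s_(k+1) − s_k) − t_k = 0

Valid — Δs_k = t_k.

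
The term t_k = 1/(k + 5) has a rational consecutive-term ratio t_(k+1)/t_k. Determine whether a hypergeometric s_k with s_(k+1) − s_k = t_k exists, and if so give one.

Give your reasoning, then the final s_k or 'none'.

no hypergeometric antidifference exists

Compute t_(k+1)/t_k: get (k + 5)/(k + 6).
Take A(k)=k + 5, B(k)=k + 6, C(k)=1.
f must satisfy (k + 5)·f(k+1) − (k + 5)·f(k) = 1.
deg f ≤ 0 (via 1,1,0).
f = c0 ⇒ A·f(k+1) − B(k−1)·f(k) − C = -1. The system {-1 = 0} is inconsistent; no antidifference.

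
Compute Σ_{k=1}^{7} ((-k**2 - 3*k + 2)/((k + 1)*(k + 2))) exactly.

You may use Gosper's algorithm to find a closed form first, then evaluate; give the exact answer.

Compute t_(k+1)/t_k: get (k + 1)*(3*k + (k + 1)**2 + 1)/((k + 3)*(k**2 + 3*k - 2)).
Normal form (A,B,C) = (k + 1, k + 3, k**2 + 3*k - 2).
Need (k + 1)·f(k+1) − (k + 2)·f(k) = k**2 + 3*k - 2.
From deg A=1, deg B=1, deg C=2: d=2.
Solve for f: f(k) = k*(k - 3) (degree 2 ≤ 2).
Get s_k = R·t_k = k*(3 - k)/(k + 1) with R(k) = B(k−1)f(k)/C(k) = k*(k - 3)*(k + 2)/(k**2 + 3*k - 2).
Verify: (-k**2 - 3*k + 2)/(k**2 + 3*k + 2) matches t_k.
Sum = s_(8) − s_(1); s_(8) = -40/9, s_(1) = 1 ⇒ -49/9.

Σ = -49/9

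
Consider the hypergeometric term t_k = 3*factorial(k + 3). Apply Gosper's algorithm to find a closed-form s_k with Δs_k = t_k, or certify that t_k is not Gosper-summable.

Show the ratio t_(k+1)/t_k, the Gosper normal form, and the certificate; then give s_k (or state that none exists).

none — t_k is not Gosper-summable

Step 1: r(k) = k + 4.
Normal form (A,B,C) = (k + 4, 1, 1).
Need (k + 4)·f(k+1) − (1)·f(k) = 1.
Degrees (1,0,0) ⇒ d ≤ -1.
Bound -1 < 0, so the key equation has no polynomial solution.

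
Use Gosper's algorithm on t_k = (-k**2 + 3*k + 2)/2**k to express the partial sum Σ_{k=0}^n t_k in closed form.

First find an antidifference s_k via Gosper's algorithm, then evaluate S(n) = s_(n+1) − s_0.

Ratio r(k) = (k**2 - k - 4)/(2*(k**2 - 3*k - 2)).
Gosper form: A/B · C(k+1)/C(k) with A=1/2, B=1, C=k**2 - 3*k - 2.
Need (1/2)·f(k+1) − (1)·f(k) = k**2 - 3*k - 2.
deg f ≤ 2 (via 0,0,2).
A polynomial solution: f(k) = -2*(k - 2)*(k + 1).
Certificate R = B(k−1)f/C = -2*(k - 2)*(k + 1)/(k**2 - 3*k - 2) gives s_k = 2**(1 - k)*(k**2 - k - 2).
s_(k+1) − s_k = (-k**2 + 3*k + 2)/2**k = t_k.
Telescope: S(n) = s_(n+1) − s_(0) = (n**2 + n - 2)/2**n − (-4) = (2**(n + 2) + n**2 + n - 2)/2**n.

S(n) = (2**(n + 2) + n**2 + n - 2)/2**n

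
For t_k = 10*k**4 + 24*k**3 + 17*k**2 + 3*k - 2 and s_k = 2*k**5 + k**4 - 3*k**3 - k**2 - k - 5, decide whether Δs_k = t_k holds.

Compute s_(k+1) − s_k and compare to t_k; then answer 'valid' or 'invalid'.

valid; difference matches t_k

s_(k+1) = 2*k**5 + 11*k**4 + 21*k**3 + 16*k**2 + 2*k - 7
s_(k+1) − s_k = 10*k**4 + 24*k**3 + 17*k**2 + 3*k - 2
(s_(k+1) − s_k) − t_k = 0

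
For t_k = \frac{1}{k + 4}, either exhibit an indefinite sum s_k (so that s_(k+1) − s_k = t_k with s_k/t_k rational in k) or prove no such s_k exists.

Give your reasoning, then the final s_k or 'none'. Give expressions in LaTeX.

not Gosper-summable; s_k does not exist

Compute t_(k+1)/t_k: get (k + 4)/(k + 5).
Gosper form: A/B · C(k+1)/C(k) with A=k + 4, B=k + 5, C=1.
Key eq: (k + 4)·f(k+1) = (k + 4)·f(k) + (1).
From deg A=1, deg B=1, deg C=0: d=0.
f = c0 ⇒ A·f(k+1) − B(k−1)·f(k) − C = -1. The system {-1 = 0} is inconsistent; no antidifference.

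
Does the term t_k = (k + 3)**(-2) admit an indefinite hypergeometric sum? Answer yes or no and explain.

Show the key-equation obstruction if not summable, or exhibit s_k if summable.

Ratio r(k) = (k + 3)**2/(k + 4)**2.
So A=k**2 + 6*k + 9 and B=k**2 + 8*k + 16, with C=1.
Need (k**2 + 6*k + 9)·f(k+1) − (k**2 + 6*k + 9)·f(k) = 1.
Degrees (2,2,0) ⇒ d ≤ 0.
Put f(k) = c0: A·f(k+1) − B(k−1)·f(k) − C = -1; need -1 = 0 — inconsistent ⇒ no f, not summable.

No — the linear system for f has no solution.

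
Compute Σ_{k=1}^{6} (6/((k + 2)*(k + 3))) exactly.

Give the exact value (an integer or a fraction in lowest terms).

r(k) = (k + 2)/(k + 4) after simplifying.
Gosper form: A/B · C(k+1)/C(k) with A=k + 2, B=k + 4, C=1.
Key eq: (k + 2)·f(k+1) = (k + 3)·f(k) + (1).
From deg A=1, deg B=1, deg C=0: d=1.
Coefficient equations give f(k) = k/2.
Certificate R = B(k−1)f/C = k*(k + 3)/2 gives s_k = 3*k/(k + 2).
Verify: 6/(k**2 + 5*k + 6) matches t_k.
Σ_(k=1)^(6) t_k = s_(7) − s_(1) = 7/3 − (1) = 4/3.

Σ = 4/3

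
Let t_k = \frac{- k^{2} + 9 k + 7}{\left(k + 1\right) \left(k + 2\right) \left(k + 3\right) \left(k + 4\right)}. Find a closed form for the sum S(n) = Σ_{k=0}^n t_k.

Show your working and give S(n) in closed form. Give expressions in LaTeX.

S(n) = \frac{n^{3} + 11 n^{2} + 24 n + 14}{2 \left(n^{3} + 9 n^{2} + 26 n + 24\right)}

t_(k+1)/t_k = (k + 1)*(9*k - (k + 1)**2 + 16)/((k + 5)*(-k**2 + 9*k + 7)).
Take A(k)=k + 1, B(k)=k + 5, C(k)=k**2 - 9*k - 7.
Need (k + 1)·f(k+1) − (k + 4)·f(k) = k**2 - 9*k - 7.
Bound: deg f ≤ 3.
Solving with deg f ≤ 3: f(k) = -k*(k**2 + 8*k + 5)/2.
Get s_k = R·t_k = k*(k**2 + 8*k + 5)/(2*(k + 1)*(k + 2)*(k + 3)) with R(k) = B(k−1)f(k)/C(k) = -k*(k + 4)*(k**2 + 8*k + 5)/(2*(k**2 - 9*k - 7)).
Verify: (-k**2 + 9*k + 7)/(k**4 + 10*k**3 + 35*k**2 + 50*k + 24) matches t_k.
Σ_(k=0)^n t_k = s_(n+1) − s_(0) = ((n**3 + 11*n**2 + 24*n + 14)/(2*(n**3 + 9*n**2 + 26*n + 24))) − (0), i.e. (n**3 + 11*n**2 + 24*n + 14)/(2*(n**3 + 9*n**2 + 26*n + 24)).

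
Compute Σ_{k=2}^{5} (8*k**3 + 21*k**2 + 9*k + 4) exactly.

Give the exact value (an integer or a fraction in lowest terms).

Σ = 3068

Ratio r(k) = (8*k**3 + 45*k**2 + 75*k + 42)/(8*k**3 + 21*k**2 + 9*k + 4).
Take A(k)=1, B(k)=1, C(k)=k**3 + 21*k**2/8 + 9*k/8 + 1/2.
Need (1)·f(k+1) − (1)·f(k) = k**3 + 21*k**2/8 + 9*k/8 + 1/2.
Bound: deg f ≤ 4.
Solving with deg f ≤ 4: f(k) = k*(2*k**3 + 3*k**2 - 4*k + 3)/8.
Get s_k = R·t_k = k*(2*k**3 + 3*k**2 - 4*k + 3) with R(k) = B(k−1)f(k)/C(k) = k*(2*k**3 + 3*k**2 - 4*k + 3)/(8*k**3 + 21*k**2 + 9*k + 4).
Δs = 8*k**3 + 21*k**2 + 9*k + 4, as required.
Evaluate s at k=6 and k=2: 3114 and 46; difference 3068.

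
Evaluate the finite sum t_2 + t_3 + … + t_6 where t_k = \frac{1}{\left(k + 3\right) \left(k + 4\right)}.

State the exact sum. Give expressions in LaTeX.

r(k) = (k + 3)/(k + 5) after simplifying.
Factor: A=k + 3; B=k + 5; C=1.
Solve (k + 3)·f(k+1) − (k + 4)·f(k) = 1.
From deg A=1, deg B=1, deg C=0: d=1.
A polynomial solution: f(k) = k/3.
Then R = B(k−1)f/C = k*(k + 4)/3, so s_k = R(k)·t_k = k/(3*(k + 3)).
Δs = 1/(k**2 + 7*k + 12), as required.
Evaluate s at k=7 and k=2: 7/30 and 2/15; difference 1/10.

Σ = 1/10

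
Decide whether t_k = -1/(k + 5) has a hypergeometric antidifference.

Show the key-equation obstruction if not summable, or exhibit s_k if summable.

No — the linear system for f has no solution.

Step 1: r(k) = (k + 5)/(k + 6).
Factor: A=k + 5; B=k + 6; C=1.
Set up (k + 5)·f(k+1) − (k + 5)·f(k) − (1) = 0.
Bound: deg f ≤ 0.
Put f(k) = c0: A·f(k+1) − B(k−1)·f(k) − C = -1; need -1 = 0 — inconsistent ⇒ no f, not summable.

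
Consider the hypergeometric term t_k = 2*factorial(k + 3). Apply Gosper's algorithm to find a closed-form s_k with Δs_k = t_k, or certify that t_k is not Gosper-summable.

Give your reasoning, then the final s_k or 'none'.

no hypergeometric antidifference exists

t_(k+1)/t_k = k + 4.
Gosper form: A/B · C(k+1)/C(k) with A=k + 4, B=1, C=1.
Solve (k + 4)·f(k+1) − (1)·f(k) = 1.
Bound: deg f ≤ -1.
d = -1 < 0 ⇒ no nonzero polynomial f; not summable.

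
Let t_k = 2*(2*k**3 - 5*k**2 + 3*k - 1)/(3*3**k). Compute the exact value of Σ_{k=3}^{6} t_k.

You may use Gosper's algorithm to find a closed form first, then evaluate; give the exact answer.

Σ = 3352/2187

r(k) = (2*k**3 + k**2 - k - 1)/(3*(2*k**3 - 5*k**2 + 3*k - 1)) after simplifying.
Take A(k)=1/3, B(k)=1, C(k)=k**3 - 5*k**2/2 + 3*k/2 - 1/2.
f must satisfy (1/3)·f(k+1) − (1)·f(k) = k**3 - 5*k**2/2 + 3*k/2 - 1/2.
Degrees (0,0,3) ⇒ d ≤ 3.
Coefficient equations give f(k) = -3*(2*k**3 - 2*k**2 + 4*k + 1)/4.
Certificate R = B(k−1)f/C = -3*(2*k**3 - 2*k**2 + 4*k + 1)/(2*(2*k**3 - 5*k**2 + 3*k - 1)) gives s_k = (-2*k**3 + 2*k**2 - 4*k - 1)/3**k.
Verify: 2*(2*k**3 - 5*k**2 + 3*k - 1)/(3*3**k) matches t_k.
Sum = s_(7) − s_(3); s_(7) = -617/2187, s_(3) = -49/27 ⇒ 3352/2187.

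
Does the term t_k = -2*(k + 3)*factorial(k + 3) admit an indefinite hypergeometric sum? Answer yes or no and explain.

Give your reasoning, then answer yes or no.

Step 1: r(k) = (k + 4)**2/(k + 3).
Gosper form: A/B · C(k+1)/C(k) with A=k + 4, B=1, C=k + 3.
Solve (k + 4)·f(k+1) − (1)·f(k) = k + 3.
deg f ≤ 0 (via 1,0,1).
Coefficient equations give f(k) = 1.
So s_k = (B(k−1)f/C)·t_k = (1/(k + 3))·t_k = -2*factorial(k + 3).
Verify: -2*(k + 3)*factorial(k + 3) matches t_k.

Yes. s_k = -2*factorial(k + 3).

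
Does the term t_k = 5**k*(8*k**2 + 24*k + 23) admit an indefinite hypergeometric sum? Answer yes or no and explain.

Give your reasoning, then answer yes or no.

Yes. s_k = 5**k*(2*k**2 + k + 2).

Step 1: r(k) = 5*(8*k**2 + 40*k + 55)/(8*k**2 + 24*k + 23).
Gosper form: A/B · C(k+1)/C(k) with A=5, B=1, C=k**2 + 3*k + 23/8.
Key eq: (5)·f(k+1) = (1)·f(k) + (k**2 + 3*k + 23/8).
Bound: deg f ≤ 2.
Coefficient equations give f(k) = (2*k**2 + k + 2)/8.
So s_k = (B(k−1)f/C)·t_k = ((2*k**2 + k + 2)/(8*k**2 + 24*k + 23))·t_k = 5**k*(2*k**2 + k + 2).
Check: Δs_k = 5**k*(8*k**2 + 24*k + 23). ✓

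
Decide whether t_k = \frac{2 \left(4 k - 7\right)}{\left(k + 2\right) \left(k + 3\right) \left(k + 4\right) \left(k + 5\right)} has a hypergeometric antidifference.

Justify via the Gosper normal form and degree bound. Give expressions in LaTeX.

Yes. s_k = \frac{k \left(- k^{2} - 9 k - 74\right)}{12 \left(k + 2\right) \left(k + 3\right) \left(k + 4\right)}.

t_(k+1)/t_k = (k + 2)*(4*k - 3)/((k + 6)*(4*k - 7)).
Normal form (A,B,C) = (k + 2, k + 6, k - 7/4).
Set up (k + 2)·f(k+1) − (k + 5)·f(k) − (k - 7/4) = 0.
d = 3 from the (1,1,1) case.
A polynomial solution: f(k) = -k*(k**2 + 9*k + 74)/96.
Then R = B(k−1)f/C = -k*(k + 5)*(k**2 + 9*k + 74)/(24*(4*k - 7)), so s_k = R(k)·t_k = k*(-k**2 - 9*k - 74)/(12*(k + 2)*(k + 3)*(k + 4)).
s_(k+1) − s_k = 2*(4*k - 7)/(k**4 + 14*k**3 + 71*k**2 + 154*k + 120) = t_k.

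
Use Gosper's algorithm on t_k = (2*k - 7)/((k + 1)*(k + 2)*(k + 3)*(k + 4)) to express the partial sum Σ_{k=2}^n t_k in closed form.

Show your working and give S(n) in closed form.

t_(k+1)/t_k = (k + 1)*(2*k - 5)/((k + 5)*(2*k - 7)).
So A=k + 1 and B=k + 5, with C=k - 7/2.
Key eq: (k + 1)·f(k+1) = (k + 4)·f(k) + (k - 7/2).
deg f ≤ 3 (via 1,1,1).
Match coefficients ⇒ f(k) = -k*(k**2 + 6*k + 14)/6.
Certificate R = B(k−1)f/C = -k*(k + 4)*(k**2 + 6*k + 14)/(3*(2*k - 7)) gives s_k = k*(-k**2 - 6*k - 14)/(3*(k + 1)*(k + 2)*(k + 3)).
Verify: (2*k - 7)/(k**4 + 10*k**3 + 35*k**2 + 50*k + 24) matches t_k.
Telescope: S(n) = s_(n+1) − s_(2) = (-n**3 - 9*n**2 - 29*n - 21)/(3*(n**3 + 9*n**2 + 26*n + 24)) − (-1/3) = (1 - n)/(n**3 + 9*n**2 + 26*n + 24).

S(n) = (1 - n)/(n**3 + 9*n**2 + 26*n + 24)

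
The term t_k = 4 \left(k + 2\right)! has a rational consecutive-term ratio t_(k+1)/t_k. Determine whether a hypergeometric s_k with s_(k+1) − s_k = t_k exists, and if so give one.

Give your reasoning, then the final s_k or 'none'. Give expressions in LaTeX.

not Gosper-summable; s_k does not exist

Step 1: r(k) = k + 3.
Factor: A=k + 3; B=1; C=1.
Set up (k + 3)·f(k+1) − (1)·f(k) − (1) = 0.
Bound: deg f ≤ -1.
Negative degree bound (-1): no f exists, t_k not Gosper-summable.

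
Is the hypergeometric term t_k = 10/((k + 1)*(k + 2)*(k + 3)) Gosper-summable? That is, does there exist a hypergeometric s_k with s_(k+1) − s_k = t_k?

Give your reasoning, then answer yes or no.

Yes. s_k = 5*k*(k + 3)/(2*(k + 1)*(k + 2)).

r(k) = (k + 1)/(k + 4) after simplifying.
Normal form (A,B,C) = (k + 1, k + 4, 1).
Set up (k + 1)·f(k+1) − (k + 3)·f(k) − (1) = 0.
From deg A=1, deg B=1, deg C=0: d=2.
Match coefficients ⇒ f(k) = k*(k + 3)/4.
Get s_k = R·t_k = 5*k*(k + 3)/(2*(k + 1)*(k + 2)) with R(k) = B(k−1)f(k)/C(k) = k*(k + 3)**2/4.
Verify: 10/(k**3 + 6*k**2 + 11*k + 6) matches t_k.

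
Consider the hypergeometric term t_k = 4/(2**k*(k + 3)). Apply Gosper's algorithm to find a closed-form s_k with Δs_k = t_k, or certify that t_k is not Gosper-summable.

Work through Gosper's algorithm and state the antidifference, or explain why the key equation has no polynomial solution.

no hypergeometric antidifference exists

Step 1: r(k) = (k + 3)/(2*(k + 4)).
A = k/2 + 3/2, B = k + 4, C = 1.
Need (k/2 + 3/2)·f(k+1) − (k + 3)·f(k) = 1.
Degrees (1,1,0) ⇒ d ≤ -1.
Negative degree bound (-1): no f exists, t_k not Gosper-summable.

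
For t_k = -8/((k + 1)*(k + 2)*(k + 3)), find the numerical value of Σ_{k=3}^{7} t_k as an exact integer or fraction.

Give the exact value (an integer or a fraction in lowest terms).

The ratio is (k + 1)/(k + 4).
A = k + 1, B = k + 4, C = 1.
Need (k + 1)·f(k+1) − (k + 3)·f(k) = 1.
From deg A=1, deg B=1, deg C=0: d=2.
Coefficient equations give f(k) = k*(k + 3)/4.
R(k) = B(k−1)·f(k)/C(k) = k*(k + 3)**2/4; s_k = R·t_k = 2*k*(-k - 3)/((k + 1)*(k + 2)).
s_(k+1) − s_k = -8/(k**3 + 6*k**2 + 11*k + 6) = t_k.
Σ_(k=3)^(7) t_k = s_(8) − s_(3) = -88/45 − (-9/5) = -7/45.

Σ = -7/45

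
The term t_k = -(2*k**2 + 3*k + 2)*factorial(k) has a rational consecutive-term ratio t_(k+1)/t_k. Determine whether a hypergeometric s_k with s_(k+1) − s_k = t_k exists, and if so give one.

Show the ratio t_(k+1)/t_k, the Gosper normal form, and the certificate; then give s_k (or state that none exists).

Compute t_(k+1)/t_k: get (k + 1)*(3*k + 2*(k + 1)**2 + 5)/(2*k**2 + 3*k + 2).
A = k + 1, B = 1, C = k**2 + 3*k/2 + 1.
f must satisfy (k + 1)·f(k+1) − (1)·f(k) = k**2 + 3*k/2 + 1.
Degrees (1,0,2) ⇒ d ≤ 1.
A polynomial solution: f(k) = (2*k + 1)/2.
R(k) = B(k−1)·f(k)/C(k) = (2*k + 1)/(2*k**2 + 3*k + 2); s_k = R·t_k = -(2*k + 1)*factorial(k).
Δs = -(2*k**2 + 3*k + 2)*factorial(k), as required.

s_k = -(2*k + 1)*factorial(k)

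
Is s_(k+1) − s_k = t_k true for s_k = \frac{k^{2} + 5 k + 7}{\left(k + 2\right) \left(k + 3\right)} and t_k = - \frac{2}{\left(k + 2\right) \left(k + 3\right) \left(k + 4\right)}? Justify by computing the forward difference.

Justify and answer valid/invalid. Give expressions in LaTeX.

valid; difference matches t_k

s_(k+1) = (5*k + (k + 1)**2 + 12)/((k + 3)*(k + 4))
s_(k+1) − s_k = -2/(k**3 + 9*k**2 + 26*k + 24)
(s_(k+1) − s_k) − t_k = 0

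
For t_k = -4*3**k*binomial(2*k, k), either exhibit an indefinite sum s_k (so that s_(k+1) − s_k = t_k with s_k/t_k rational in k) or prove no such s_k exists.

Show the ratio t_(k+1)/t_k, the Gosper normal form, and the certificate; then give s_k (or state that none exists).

none (Gosper's algorithm certifies no s_k)

The ratio is 6*(2*k + 1)/(k + 1).
Gosper form: A/B · C(k+1)/C(k) with A=12*k + 6, B=k + 1, C=1.
f must satisfy (12*k + 6)·f(k+1) − (k)·f(k) = 1.
Bound: deg f ≤ -1.
deg f ≤ -1 is impossible — no certificate.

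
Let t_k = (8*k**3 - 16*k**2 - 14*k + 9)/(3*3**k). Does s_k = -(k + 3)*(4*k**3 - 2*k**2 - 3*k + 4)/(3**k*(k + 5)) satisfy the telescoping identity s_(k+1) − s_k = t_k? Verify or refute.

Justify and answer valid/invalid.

s_(k+1) = (k + 4)*(3*k - 4*(k + 1)**3 + 2*(k + 1)**2 - 1)/(3*3**k*(k + 6))
s_(k+1) − s_k = (8*k**5 + 56*k**4 - 22*k**3 - 425*k**2 - 181*k + 156)/(3*3**k*(k**2 + 11*k + 30))
(s_(k+1) − s_k) − t_k = 2*(-8*k**4 - 36*k**3 + 100*k**2 + 70*k - 57)/(3*3**k*(k**2 + 11*k + 30))

Invalid: residual 2*(-8*k**4 - 36*k**3 + 100*k**2 + 70*k - 57)/(3*3**k*(k**2 + 11*k + 30)) ≠ 0.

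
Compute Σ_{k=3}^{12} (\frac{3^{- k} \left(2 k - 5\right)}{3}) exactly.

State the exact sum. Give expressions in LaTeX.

Σ = 59038/1594323

The ratio is (2*k - 3)/(3*(2*k - 5)).
Factor: A=1/3; B=1; C=k - 5/2.
Need (1/3)·f(k+1) − (1)·f(k) = k - 5/2.
From deg A=0, deg B=0, deg C=1: d=1.
Coefficient equations give f(k) = -3*(k - 2)/2.
Get s_k = R·t_k = (2 - k)/3**k with R(k) = B(k−1)f(k)/C(k) = -3*(k - 2)/(2*k - 5).
Verify: (2*k - 5)/(3*3**k) matches t_k.
Evaluate s at k=13 and k=3: -11/1594323 and -1/27; difference 59038/1594323.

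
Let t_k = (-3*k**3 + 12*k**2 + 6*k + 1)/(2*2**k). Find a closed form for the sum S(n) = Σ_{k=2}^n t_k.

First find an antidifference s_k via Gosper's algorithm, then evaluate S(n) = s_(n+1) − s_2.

Ratio r(k) = (3*k**3 - 3*k**2 - 21*k - 16)/(2*(3*k**3 - 12*k**2 - 6*k - 1)).
Take A(k)=1/2, B(k)=1, C(k)=k**3 - 4*k**2 - 2*k - 1/3.
Set up (1/2)·f(k+1) − (1)·f(k) − (k**3 - 4*k**2 - 2*k - 1/3) = 0.
From deg A=0, deg B=0, deg C=3: d=3.
Coefficient equations give f(k) = -2*(3*k**3 - 3*k**2 - 3*k - 4)/3.
R(k) = B(k−1)·f(k)/C(k) = -2*(3*k**3 - 3*k**2 - 3*k - 4)/(3*k**3 - 12*k**2 - 6*k - 1); s_k = R·t_k = (3*k**3 - 3*k**2 - 3*k - 4)/2**k.
s_(k+1) − s_k = (-3*k**3 + 12*k**2 + 6*k + 1)/(2*2**k) = t_k.
Telescope: S(n) = s_(n+1) − s_(2) = 2**(-n - 1)*(3*n**3 + 6*n**2 - 7) − (1/2) = 2**(-n - 1)*(-2**n + 3*n**3 + 6*n**2 - 7).

S(n) = 2**(-n - 1)*(-2**n + 3*n**3 + 6*n**2 - 7)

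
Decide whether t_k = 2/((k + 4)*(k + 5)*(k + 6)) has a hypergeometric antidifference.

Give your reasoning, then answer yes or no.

Yes. s_k = k*(k + 9)/(20*(k + 4)*(k + 5)).

Ratio r(k) = (k + 4)/(k + 7).
Take A(k)=k + 4, B(k)=k + 7, C(k)=1.
f must satisfy (k + 4)·f(k+1) − (k + 6)·f(k) = 1.
deg f ≤ 2 (via 1,1,0).
Match coefficients ⇒ f(k) = k*(k + 9)/40.
Certificate R = B(k−1)f/C = k*(k + 6)*(k + 9)/40 gives s_k = k*(k + 9)/(20*(k + 4)*(k + 5)).
Verify: 2/(k**3 + 15*k**2 + 74*k + 120) matches t_k.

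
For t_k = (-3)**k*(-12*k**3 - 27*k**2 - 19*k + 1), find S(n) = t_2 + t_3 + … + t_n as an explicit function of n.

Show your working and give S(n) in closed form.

S(n) = -9*(-3)**n*n**3 - 27*(-3)**n*n**2 - 21*(-3)**n*n - 171

t_(k+1)/t_k = 3*(-12*k**3 - 63*k**2 - 109*k - 57)/(12*k**3 + 27*k**2 + 19*k - 1).
So A=-3 and B=1, with C=k**3 + 9*k**2/4 + 19*k/12 - 1/12.
Set up (-3)·f(k+1) − (1)·f(k) − (k**3 + 9*k**2/4 + 19*k/12 - 1/12) = 0.
Degrees (0,0,3) ⇒ d ≤ 3.
Coefficient equations give f(k) = -(k - 1)*(3*k**2 + 3*k + 1)/12.
R(k) = B(k−1)·f(k)/C(k) = -(k - 1)*(3*k**2 + 3*k + 1)/(12*k**3 + 27*k**2 + 19*k - 1); s_k = R·t_k = (-3)**k*(3*k**3 - 2*k - 1).
Check: Δs_k = (-3)**k*(-12*k**3 - 27*k**2 - 19*k + 1). ✓
Σ_(k=2)^n t_k = s_(n+1) − s_(2) = (3*(-3)**n*n*(-3*n**2 - 9*n - 7)) − (171), i.e. -9*(-3)**n*n**3 - 27*(-3)**n*n**2 - 21*(-3)**n*n - 171.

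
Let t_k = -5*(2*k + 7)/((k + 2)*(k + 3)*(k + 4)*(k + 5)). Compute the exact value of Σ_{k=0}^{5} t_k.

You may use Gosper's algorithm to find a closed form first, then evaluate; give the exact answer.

t_(k+1)/t_k = (k + 2)*(2*k + 9)/((k + 6)*(2*k + 7)).
Take A(k)=k + 2, B(k)=k + 6, C(k)=k + 7/2.
Solve (k + 2)·f(k+1) − (k + 5)·f(k) = k + 7/2.
Bound: deg f ≤ 3.
Solving with deg f ≤ 3: f(k) = k*(k + 3)*(k + 6)/16.
Get s_k = R·t_k = 5*k*(-k - 6)/(8*(k**2 + 6*k + 8)) with R(k) = B(k−1)f(k)/C(k) = k*(k + 3)*(k + 5)*(k + 6)/(8*(2*k + 7)).
Verify: 5*(-2*k - 7)/(k**4 + 14*k**3 + 71*k**2 + 154*k + 120) matches t_k.
Σ_(k=0)^(5) t_k = s_(6) − s_(0) = -9/16 − (0) = -9/16.

Σ = -9/16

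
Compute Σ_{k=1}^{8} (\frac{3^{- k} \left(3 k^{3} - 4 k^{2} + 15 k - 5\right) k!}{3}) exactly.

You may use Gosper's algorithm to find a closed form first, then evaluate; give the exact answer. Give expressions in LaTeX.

t_(k+1)/t_k = (3*k**4 + 8*k**3 + 21*k**2 + 25*k + 9)/(3*(3*k**3 - 4*k**2 + 15*k - 5)).
Take A(k)=k/3 + 1/3, B(k)=1, C(k)=k**3 - 4*k**2/3 + 5*k - 5/3.
f must satisfy (k/3 + 1/3)·f(k+1) − (1)·f(k) = k**3 - 4*k**2/3 + 5*k - 5/3.
deg f ≤ 2 (via 1,0,3).
Match coefficients ⇒ f(k) = 3*k**2 - 4*k + 2.
Get s_k = R·t_k = (3*k**2 - 4*k + 2)*factorial(k)/3**k with R(k) = B(k−1)f(k)/C(k) = 3*(3*k**2 - 4*k + 2)/(3*k**3 - 4*k**2 + 15*k - 5).
Δs = (3*k**3 - 4*k**2 + 15*k - 5)*factorial(k)/(3*3**k), as required.
Sum = s_(9) − s_(1); s_(9) = 936320/243, s_(1) = 1/3 ⇒ 936239/243.

Σ = 936239/243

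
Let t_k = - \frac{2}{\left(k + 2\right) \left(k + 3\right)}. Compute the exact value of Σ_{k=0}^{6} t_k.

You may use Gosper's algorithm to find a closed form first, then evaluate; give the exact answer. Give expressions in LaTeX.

Ratio r(k) = (k + 2)/(k + 4).
A = k + 2, B = k + 4, C = 1.
Set up (k + 2)·f(k+1) − (k + 3)·f(k) − (1) = 0.
deg f ≤ 1 (via 1,1,0).
Coefficient equations give f(k) = k/2.
Certificate R = B(k−1)f/C = k*(k + 3)/2 gives s_k = -k/(k + 2).
Verify: -2/(k**2 + 5*k + 6) matches t_k.
Evaluate s at k=7 and k=0: -7/9 and 0; difference -7/9.

Σ = -7/9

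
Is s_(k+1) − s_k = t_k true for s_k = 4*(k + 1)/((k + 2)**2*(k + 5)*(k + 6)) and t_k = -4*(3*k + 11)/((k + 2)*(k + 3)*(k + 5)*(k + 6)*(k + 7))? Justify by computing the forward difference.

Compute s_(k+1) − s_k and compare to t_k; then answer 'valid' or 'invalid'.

Invalid: residual 4*(4*k**2 + 27*k + 43)/(k**7 + 28*k**6 + 324*k**5 + 2006*k**4 + 7175*k**3 + 14838*k**2 + 16452*k + 7560) ≠ 0.

s_(k+1) = 4*(k + 2)/((k + 3)**2*(k + 6)*(k + 7))
s_(k+1) − s_k = 4*(-(k + 1)*(k + 3)**2*(k + 7) + (k + 2)**3*(k + 5))/((k + 2)**2*(k + 3)**2*(k + 5)*(k + 6)*(k + 7))
(s_(k+1) − s_k) − t_k = 4*(4*k**2 + 27*k + 43)/(k**7 + 28*k**6 + 324*k**5 + 2006*k**4 + 7175*k**3 + 14838*k**2 + 16452*k + 7560)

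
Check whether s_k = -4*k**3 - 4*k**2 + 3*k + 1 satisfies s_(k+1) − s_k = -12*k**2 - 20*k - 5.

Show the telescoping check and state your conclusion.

Valid: the claim telescopes to t_k.

s_(k+1) = -4*k**3 - 16*k**2 - 17*k - 4
s_(k+1) − s_k = -12*k**2 - 20*k - 5
(s_(k+1) − s_k) − t_k = 0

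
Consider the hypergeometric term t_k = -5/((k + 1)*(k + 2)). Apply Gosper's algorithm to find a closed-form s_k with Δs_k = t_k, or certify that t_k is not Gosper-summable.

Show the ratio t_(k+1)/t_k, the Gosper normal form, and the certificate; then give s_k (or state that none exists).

Compute t_(k+1)/t_k: get (k + 1)/(k + 3).
A = k + 1, B = k + 3, C = 1.
f must satisfy (k + 1)·f(k+1) − (k + 2)·f(k) = 1.
Degrees (1,1,0) ⇒ d ≤ 1.
A polynomial solution: f(k) = k.
So s_k = (B(k−1)f/C)·t_k = (k*(k + 2))·t_k = -5*k/(k + 1).
Check: Δs_k = -5/(k**2 + 3*k + 2). ✓

s_k = -5*k/(k + 1)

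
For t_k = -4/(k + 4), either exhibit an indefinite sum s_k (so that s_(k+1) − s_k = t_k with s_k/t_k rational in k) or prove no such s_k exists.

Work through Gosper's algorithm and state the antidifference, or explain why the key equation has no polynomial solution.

The ratio is (k + 4)/(k + 5).
Factor: A=k + 4; B=k + 5; C=1.
Need (k + 4)·f(k+1) − (k + 4)·f(k) = 1.
deg f ≤ 0 (via 1,1,0).
f = c0 ⇒ A·f(k+1) − B(k−1)·f(k) − C = -1. The system {-1 = 0} is inconsistent; no antidifference.

none — t_k is not Gosper-summable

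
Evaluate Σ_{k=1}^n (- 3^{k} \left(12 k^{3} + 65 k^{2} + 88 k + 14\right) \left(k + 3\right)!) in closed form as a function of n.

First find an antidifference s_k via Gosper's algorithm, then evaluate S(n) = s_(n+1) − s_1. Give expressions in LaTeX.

Step 1: r(k) = 3*(12*k**4 + 149*k**3 + 658*k**2 + 1195*k + 716)/(12*k**3 + 65*k**2 + 88*k + 14).
Gosper form: A/B · C(k+1)/C(k) with A=3*k + 12, B=1, C=k**3 + 65*k**2/12 + 22*k/3 + 7/6.
Solve (3*k + 12)·f(k+1) − (1)·f(k) = k**3 + 65*k**2/12 + 22*k/3 + 7/6.
d = 2 from the (1,0,3) case.
Solve for f: f(k) = (4*k**2 - k - 2)/12 (degree 2 ≤ 2).
Certificate R = B(k−1)f/C = (4*k**2 - k - 2)/(12*k**3 + 65*k**2 + 88*k + 14) gives s_k = 3**k*(-4*k**2 + k + 2)*factorial(k + 3).
s_(k+1) − s_k = -3**k*(12*k**3 + 65*k**2 + 88*k + 14)*factorial(k + 3) = t_k.
Σ_(k=1)^n t_k = s_(n+1) − s_(1) = (-3**(n + 1)*(4*n**2 + 7*n + 1)*factorial(n + 4)) − (-72), i.e. -12*3**n*n**2*factorial(n + 4) - 21*3**n*n*factorial(n + 4) - 3*3**n*factorial(n + 4) + 72.

S(n) = - 12 \cdot 3^{n} n^{2} \left(n + 4\right)! - 21 \cdot 3^{n} n \left(n + 4\right)! - 3 \cdot 3^{n} \left(n + 4\right)! + 72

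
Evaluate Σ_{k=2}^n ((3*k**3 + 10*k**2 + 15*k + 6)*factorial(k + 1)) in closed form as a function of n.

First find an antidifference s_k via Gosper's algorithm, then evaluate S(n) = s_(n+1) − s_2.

Ratio r(k) = (3*k**4 + 25*k**3 + 82*k**2 + 122*k + 68)/(3*k**3 + 10*k**2 + 15*k + 6).
Normal form (A,B,C) = (k + 2, 1, k**3 + 10*k**2/3 + 5*k + 2).
Solve (k + 2)·f(k+1) − (1)·f(k) = k**3 + 10*k**2/3 + 5*k + 2.
From deg A=1, deg B=0, deg C=3: d=2.
Solving with deg f ≤ 2: f(k) = (k + 1)*(3*k - 2)/3.
So s_k = (B(k−1)f/C)·t_k = ((k + 1)*(3*k - 2)/(3*k**3 + 10*k**2 + 15*k + 6))·t_k = (k + 1)*(3*k - 2)*factorial(k + 1).
Verify: (3*k**3 + 10*k**2 + 15*k + 6)*factorial(k + 1) matches t_k.
Σ_(k=2)^n t_k = s_(n+1) − s_(2) = ((n + 2)*(3*n + 1)*factorial(n + 2)) − (72), i.e. 3*n**4*factorial(n) + 16*n**3*factorial(n) + 29*n**2*factorial(n) + 20*n*factorial(n) + 4*factorial(n) - 72.

S(n) = 3*n**4*factorial(n) + 16*n**3*factorial(n) + 29*n**2*factorial(n) + 20*n*factorial(n) + 4*factorial(n) - 72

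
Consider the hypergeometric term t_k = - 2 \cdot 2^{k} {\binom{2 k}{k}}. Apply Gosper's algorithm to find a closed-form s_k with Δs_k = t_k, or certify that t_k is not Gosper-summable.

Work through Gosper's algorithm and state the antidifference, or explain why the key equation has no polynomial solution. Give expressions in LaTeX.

Compute t_(k+1)/t_k: get 4*(2*k + 1)/(k + 1).
So A=8*k + 4 and B=k + 1, with C=1.
Key eq: (8*k + 4)·f(k+1) = (k)·f(k) + (1).
From deg A=1, deg B=1, deg C=0: d=-1.
d = -1 < 0 ⇒ no nonzero polynomial f; not summable.

none (Gosper's algorithm certifies no s_k)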